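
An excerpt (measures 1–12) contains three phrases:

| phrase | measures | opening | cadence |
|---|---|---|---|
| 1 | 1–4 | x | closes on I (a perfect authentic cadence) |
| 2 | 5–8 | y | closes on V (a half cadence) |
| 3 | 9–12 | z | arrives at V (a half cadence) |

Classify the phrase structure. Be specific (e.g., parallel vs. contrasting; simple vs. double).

The final phrase closes with a half cadence, which is not stronger than the preceding half cadence; the 3 phrases lack an overall antecedent–consequent design and so form a phrase group.

phrase group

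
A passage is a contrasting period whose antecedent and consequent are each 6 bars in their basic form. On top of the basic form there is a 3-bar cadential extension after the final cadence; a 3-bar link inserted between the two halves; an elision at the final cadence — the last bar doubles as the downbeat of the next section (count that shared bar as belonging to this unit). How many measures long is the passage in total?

18 measures

Basic contrasting period: 6 + 6 = 12 bars.
12 (basic form) + 3 (cadential extension) + 3 (link) = 18.
The elision shares a bar with the next section but does not change this unit's count.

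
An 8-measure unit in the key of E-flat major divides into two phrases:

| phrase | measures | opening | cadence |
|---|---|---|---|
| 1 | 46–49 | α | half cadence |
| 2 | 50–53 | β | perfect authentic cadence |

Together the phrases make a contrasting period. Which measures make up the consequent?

measures 50–53

The phrase ending with the weaker cadence (half cadence) is the antecedent; the one ending more conclusively (perfect authentic cadence) is the consequent. The consequent is measures 50–53.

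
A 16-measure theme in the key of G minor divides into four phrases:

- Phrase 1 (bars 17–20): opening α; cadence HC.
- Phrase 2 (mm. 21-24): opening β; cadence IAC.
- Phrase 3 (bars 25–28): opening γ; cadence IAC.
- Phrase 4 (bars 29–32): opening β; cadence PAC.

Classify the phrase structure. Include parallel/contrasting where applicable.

Four phrases in two halves: the first half (bars 17–24) ends with an imperfect authentic cadence, the second (mm. 25-32) with a perfect authentic cadence — a large antecedent–consequent pair, i.e. a double period.
Phrase 3 begins with different material from phrase 1, making it contrasting.

contrasting double period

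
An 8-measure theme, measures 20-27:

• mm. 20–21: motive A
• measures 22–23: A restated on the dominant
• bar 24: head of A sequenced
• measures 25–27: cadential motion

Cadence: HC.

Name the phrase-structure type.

sentence

Basic idea (mm. 20–21) + its repetition (bars 22–23) form the presentation; fragmentation and cadence (measures 24–27) form the continuation — the 8-bar whole is a sentence.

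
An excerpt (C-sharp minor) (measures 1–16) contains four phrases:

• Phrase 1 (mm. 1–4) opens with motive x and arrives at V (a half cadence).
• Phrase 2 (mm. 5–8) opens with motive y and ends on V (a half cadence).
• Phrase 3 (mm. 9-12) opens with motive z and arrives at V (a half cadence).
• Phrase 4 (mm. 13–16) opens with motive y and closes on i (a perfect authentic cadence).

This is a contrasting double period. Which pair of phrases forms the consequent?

phrases 3 and 4

In a double period the first pair of phrases (ending half cadence) is the large antecedent and the second pair (ending perfect authentic cadence) is the large consequent; the consequent is phrases 3 and 4.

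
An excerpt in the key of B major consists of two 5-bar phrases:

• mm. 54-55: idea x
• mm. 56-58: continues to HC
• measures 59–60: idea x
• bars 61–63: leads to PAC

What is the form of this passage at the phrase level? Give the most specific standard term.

parallel period

Phrase 1 ends with a half cadence (weaker) and phrase 2 with a perfect authentic cadence (stronger): antecedent + consequent = a period.
The two phrases open with the same material (x / x), so the period is parallel.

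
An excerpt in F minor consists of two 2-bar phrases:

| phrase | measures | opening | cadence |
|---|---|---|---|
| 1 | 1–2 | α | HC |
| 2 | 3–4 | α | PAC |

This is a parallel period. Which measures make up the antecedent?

The phrase ending with the weaker cadence (half cadence) is the antecedent; the one ending more conclusively (perfect authentic cadence) is the consequent. The antecedent is measures 1–2.

measures 1–2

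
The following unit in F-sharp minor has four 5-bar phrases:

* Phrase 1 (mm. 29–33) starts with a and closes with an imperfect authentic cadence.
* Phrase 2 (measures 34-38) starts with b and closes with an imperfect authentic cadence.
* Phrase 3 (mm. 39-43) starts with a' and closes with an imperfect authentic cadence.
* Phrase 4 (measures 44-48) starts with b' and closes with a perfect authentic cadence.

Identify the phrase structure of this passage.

Four phrases in two halves: the first half (bars 29–38) ends with an imperfect authentic cadence, the second (mm. 39–48) with a perfect authentic cadence — a large antecedent–consequent pair, i.e. a double period.
Phrase 3 begins with the same material as phrase 1, making it parallel.

parallel double period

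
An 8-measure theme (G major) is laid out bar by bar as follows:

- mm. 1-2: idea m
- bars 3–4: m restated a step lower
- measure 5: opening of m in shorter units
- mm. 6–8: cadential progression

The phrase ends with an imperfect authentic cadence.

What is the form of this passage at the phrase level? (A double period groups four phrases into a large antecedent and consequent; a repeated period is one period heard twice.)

sentence

Basic idea (measures 1–2) + its repetition (mm. 3–4) form the presentation; fragmentation and cadence (measures 5–8) form the continuation — the 8-bar whole is a sentence.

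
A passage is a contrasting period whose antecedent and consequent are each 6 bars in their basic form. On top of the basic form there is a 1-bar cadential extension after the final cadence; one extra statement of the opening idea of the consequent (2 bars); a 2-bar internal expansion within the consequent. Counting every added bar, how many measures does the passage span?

17 measures

Basic contrasting period: 6 + 6 = 12 bars.
12 (basic form) + 1 (cadential extension) + 2 (extra statement) + 2 (internal expansion) = 17.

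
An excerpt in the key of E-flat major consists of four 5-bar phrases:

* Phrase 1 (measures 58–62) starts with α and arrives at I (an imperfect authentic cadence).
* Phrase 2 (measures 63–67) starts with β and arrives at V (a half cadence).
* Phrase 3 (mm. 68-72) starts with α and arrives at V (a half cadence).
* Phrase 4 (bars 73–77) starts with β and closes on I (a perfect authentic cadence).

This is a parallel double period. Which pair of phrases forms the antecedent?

phrases 1 and 2

In a double period the first pair of phrases (ending half cadence) is the large antecedent and the second pair (ending perfect authentic cadence) is the large consequent; the antecedent is phrases 1 and 2.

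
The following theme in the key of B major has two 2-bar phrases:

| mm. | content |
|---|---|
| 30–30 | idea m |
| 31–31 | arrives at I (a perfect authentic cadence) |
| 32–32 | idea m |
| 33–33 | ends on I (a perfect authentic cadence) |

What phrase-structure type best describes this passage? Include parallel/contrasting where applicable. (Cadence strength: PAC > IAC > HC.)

repeated phrase

Both phrases have the same opening (m) and the same cadence (perfect authentic cadence): the second is a restatement, not a consequent, so this is a repeated phrase rather than a period.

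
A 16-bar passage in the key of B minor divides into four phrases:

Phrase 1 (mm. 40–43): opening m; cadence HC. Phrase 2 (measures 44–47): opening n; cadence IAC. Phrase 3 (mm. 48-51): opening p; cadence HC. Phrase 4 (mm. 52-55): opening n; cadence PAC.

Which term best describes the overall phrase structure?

contrasting double period

Four phrases in two halves: the first half (bars 40-47) ends with an imperfect authentic cadence, the second (mm. 48-55) with a perfect authentic cadence — a large antecedent–consequent pair, i.e. a double period.
Phrase 3 begins with different material from phrase 1, making it contrasting.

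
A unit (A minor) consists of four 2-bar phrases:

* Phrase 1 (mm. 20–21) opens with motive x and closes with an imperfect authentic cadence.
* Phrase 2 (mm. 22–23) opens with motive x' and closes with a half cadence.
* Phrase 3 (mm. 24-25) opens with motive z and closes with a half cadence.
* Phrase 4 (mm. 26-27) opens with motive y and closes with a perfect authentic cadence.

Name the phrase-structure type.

Four phrases in two halves: the first half (mm. 20–23) ends with a half cadence, the second (measures 24–27) with a perfect authentic cadence — a large antecedent–consequent pair, i.e. a double period.
Phrase 3 begins with different material from phrase 1, making it contrasting.

contrasting double period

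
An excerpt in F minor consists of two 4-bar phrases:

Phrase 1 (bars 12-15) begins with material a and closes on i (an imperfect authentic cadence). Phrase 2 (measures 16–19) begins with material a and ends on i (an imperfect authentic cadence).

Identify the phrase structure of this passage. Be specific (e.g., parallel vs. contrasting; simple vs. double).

repeated phrase

Both phrases have the same opening (a) and the same cadence (imperfect authentic cadence): the second is a restatement, not a consequent, so this is a repeated phrase rather than a period.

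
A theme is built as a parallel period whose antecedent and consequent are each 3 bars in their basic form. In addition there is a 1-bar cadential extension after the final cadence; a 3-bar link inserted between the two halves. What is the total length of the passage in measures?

Basic parallel period: 3 + 3 = 6 bars.
6 (basic form) + 1 (cadential extension) + 3 (link) = 10.

10 measures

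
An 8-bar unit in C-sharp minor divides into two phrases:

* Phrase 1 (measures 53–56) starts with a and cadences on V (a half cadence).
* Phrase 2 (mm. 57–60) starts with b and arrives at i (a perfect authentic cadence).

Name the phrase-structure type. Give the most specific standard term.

Phrase 1 ends with a half cadence (weaker) and phrase 2 with a perfect authentic cadence (stronger): antecedent + consequent = a period.
The two phrases open with different material (a / b), so the period is contrasting.

contrasting period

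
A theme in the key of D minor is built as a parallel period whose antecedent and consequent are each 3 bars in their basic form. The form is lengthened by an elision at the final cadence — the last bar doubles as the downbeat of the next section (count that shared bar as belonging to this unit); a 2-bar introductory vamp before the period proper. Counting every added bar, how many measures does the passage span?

Basic parallel period: 3 + 3 = 6 bars.
6 (basic form) + 2 (introduction) = 8.
The elision shares a bar with the next section but does not change this unit's count.

8 measures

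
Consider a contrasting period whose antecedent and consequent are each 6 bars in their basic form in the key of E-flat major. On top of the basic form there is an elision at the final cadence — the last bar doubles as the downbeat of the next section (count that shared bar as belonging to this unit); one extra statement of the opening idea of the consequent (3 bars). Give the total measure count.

15 measures

Basic contrasting period: 6 + 6 = 12 bars.
12 (basic form) + 3 (extra statement) = 15.
The elision shares a bar with the next section but does not change this unit's count.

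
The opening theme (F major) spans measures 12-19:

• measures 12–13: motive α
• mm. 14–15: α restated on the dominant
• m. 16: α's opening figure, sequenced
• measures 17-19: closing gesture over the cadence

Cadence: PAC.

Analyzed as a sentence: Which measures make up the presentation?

The presentation of a sentence is the basic idea (mm. 12–13) plus its repetition (bars 14–15); the presentation is therefore measures 12–15.

measures 12–15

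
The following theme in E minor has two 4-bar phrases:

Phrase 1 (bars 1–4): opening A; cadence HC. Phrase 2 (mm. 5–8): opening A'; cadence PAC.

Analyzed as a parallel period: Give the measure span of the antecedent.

measures 1–4

The antecedent is the phrase ending with the weaker cadence (half cadence, phrase 1) and the consequent the one ending more conclusively (perfect authentic cadence, phrase 2); the antecedent is bars 1–4.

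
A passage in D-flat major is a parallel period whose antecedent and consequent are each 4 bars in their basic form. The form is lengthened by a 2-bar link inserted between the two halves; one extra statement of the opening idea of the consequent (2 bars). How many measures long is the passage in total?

12 measures

Basic parallel period: 4 + 4 = 8 bars.
8 (basic form) + 2 (link) + 2 (extra statement) = 12.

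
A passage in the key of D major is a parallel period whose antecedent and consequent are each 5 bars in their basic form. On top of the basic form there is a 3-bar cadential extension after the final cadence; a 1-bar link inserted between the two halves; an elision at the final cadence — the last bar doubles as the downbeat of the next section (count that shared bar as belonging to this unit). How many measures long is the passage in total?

14 measures

Basic parallel period: 5 + 5 = 10 bars.
10 (basic form) + 3 (cadential extension) + 1 (link) = 14.
The elision shares a bar with the next section but does not change this unit's count.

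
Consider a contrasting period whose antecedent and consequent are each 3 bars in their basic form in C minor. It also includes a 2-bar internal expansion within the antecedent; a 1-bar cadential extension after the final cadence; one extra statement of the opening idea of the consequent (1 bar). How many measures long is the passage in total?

Basic contrasting period: 3 + 3 = 6 bars.
6 (basic form) + 2 (internal expansion) + 1 (cadential extension) + 1 (extra statement) = 10.

10 measures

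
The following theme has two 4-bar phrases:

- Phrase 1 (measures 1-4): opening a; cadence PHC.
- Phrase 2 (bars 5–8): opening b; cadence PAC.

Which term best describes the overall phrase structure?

contrasting period

Phrase 1 ends with a Phrygian half cadence (weaker) and phrase 2 with a perfect authentic cadence (stronger): antecedent + consequent = a period.
The two phrases open with different material (a / b), so the period is contrasting.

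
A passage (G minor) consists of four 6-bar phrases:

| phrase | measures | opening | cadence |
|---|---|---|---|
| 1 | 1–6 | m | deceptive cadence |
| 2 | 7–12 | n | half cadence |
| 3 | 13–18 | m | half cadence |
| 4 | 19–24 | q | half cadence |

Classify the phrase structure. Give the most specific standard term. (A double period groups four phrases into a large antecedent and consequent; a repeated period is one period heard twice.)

Phrase 4 ends with a half cadence, no stronger than phrase 2's half cadence, so the four phrases do not form a double period; nor do phrases 3–4 duplicate 1–2, so it is not a repeated period. With no phrase reaching a conclusive cadence, the passage is a phrase group.

phrase group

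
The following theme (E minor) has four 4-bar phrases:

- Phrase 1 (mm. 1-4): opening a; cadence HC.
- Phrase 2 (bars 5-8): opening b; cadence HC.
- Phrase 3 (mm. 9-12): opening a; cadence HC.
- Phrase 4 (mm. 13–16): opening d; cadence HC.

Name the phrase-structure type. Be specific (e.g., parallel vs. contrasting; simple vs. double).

Phrase 4 ends with a half cadence, no stronger than phrase 2's half cadence, so the four phrases do not form a double period; nor do phrases 3–4 duplicate 1–2, so it is not a repeated period. With no phrase reaching a conclusive cadence, the passage is a phrase group.

phrase group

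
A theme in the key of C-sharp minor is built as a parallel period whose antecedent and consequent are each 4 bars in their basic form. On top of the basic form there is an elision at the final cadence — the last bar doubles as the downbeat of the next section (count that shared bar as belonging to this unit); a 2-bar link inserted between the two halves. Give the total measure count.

Basic parallel period: 4 + 4 = 8 bars.
8 (basic form) + 2 (link) = 10.
The elision shares a bar with the next section but does not change this unit's count.

10 measures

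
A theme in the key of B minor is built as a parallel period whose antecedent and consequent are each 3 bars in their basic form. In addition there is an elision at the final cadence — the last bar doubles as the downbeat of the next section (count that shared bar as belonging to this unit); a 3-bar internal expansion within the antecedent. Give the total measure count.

9 measures

Basic parallel period: 3 + 3 = 6 bars.
6 (basic form) + 3 (internal expansion) = 9.
The elision shares a bar with the next section but does not change this unit's count.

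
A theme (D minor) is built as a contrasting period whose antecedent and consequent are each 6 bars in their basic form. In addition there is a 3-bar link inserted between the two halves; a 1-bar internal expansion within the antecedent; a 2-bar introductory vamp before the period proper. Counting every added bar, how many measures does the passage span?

Basic contrasting period: 6 + 6 = 12 bars.
12 (basic form) + 3 (link) + 1 (internal expansion) + 2 (introduction) = 18.

18 measures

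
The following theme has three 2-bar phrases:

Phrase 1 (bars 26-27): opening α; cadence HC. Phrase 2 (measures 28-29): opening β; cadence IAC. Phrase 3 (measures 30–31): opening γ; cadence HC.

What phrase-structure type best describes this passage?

The final phrase closes with a half cadence, which is not stronger than the preceding imperfect authentic cadence; the 3 phrases lack an overall antecedent–consequent design and so form a phrase group.

phrase group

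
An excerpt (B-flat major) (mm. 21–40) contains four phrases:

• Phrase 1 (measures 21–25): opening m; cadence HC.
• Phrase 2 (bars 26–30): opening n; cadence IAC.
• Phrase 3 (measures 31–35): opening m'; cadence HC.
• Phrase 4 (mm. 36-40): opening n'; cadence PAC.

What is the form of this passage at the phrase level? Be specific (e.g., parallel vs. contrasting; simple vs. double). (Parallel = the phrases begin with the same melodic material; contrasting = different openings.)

parallel double period

Four phrases in two halves: the first half (mm. 21-30) ends with an imperfect authentic cadence, the second (measures 31-40) with a perfect authentic cadence — a large antecedent–consequent pair, i.e. a double period.
Phrase 3 begins with the same material as phrase 1, making it parallel.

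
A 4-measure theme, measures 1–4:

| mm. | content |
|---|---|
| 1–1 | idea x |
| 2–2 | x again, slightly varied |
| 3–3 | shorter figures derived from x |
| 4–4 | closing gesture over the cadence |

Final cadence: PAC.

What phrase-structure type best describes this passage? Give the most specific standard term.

Basic idea (m. 1) + its repetition (bar 2) form the presentation; fragmentation and cadence (mm. 3–4) form the continuation — the 4-bar whole is a sentence.

sentence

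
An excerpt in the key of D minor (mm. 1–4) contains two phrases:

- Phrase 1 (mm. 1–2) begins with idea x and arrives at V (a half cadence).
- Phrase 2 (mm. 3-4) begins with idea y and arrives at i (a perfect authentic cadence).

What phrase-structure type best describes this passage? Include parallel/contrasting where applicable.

contrasting period

Phrase 1 ends with a half cadence (weaker) and phrase 2 with a perfect authentic cadence (stronger): antecedent + consequent = a period.
The two phrases open with different material (x / y), so the period is contrasting.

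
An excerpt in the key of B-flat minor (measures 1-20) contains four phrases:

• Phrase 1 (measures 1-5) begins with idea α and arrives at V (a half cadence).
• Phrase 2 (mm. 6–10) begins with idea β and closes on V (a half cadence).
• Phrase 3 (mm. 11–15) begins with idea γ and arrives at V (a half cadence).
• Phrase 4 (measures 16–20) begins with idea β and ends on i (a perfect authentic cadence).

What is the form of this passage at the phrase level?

Four phrases in two halves: the first half (measures 1–10) ends with a half cadence, the second (mm. 11–20) with a perfect authentic cadence — a large antecedent–consequent pair, i.e. a double period.
Phrase 3 begins with different material from phrase 1, making it contrasting.

contrasting double period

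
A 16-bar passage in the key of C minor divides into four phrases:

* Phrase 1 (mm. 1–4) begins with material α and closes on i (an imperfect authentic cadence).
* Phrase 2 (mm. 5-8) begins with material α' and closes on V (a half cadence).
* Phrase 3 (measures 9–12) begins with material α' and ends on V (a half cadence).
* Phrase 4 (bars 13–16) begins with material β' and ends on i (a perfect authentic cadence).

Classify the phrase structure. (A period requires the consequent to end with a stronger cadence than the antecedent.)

Four phrases in two halves: the first half (mm. 1–8) ends with a half cadence, the second (bars 9–16) with a perfect authentic cadence — a large antecedent–consequent pair, i.e. a double period.
Phrase 3 begins with the same material as phrase 1, making it parallel.

parallel double period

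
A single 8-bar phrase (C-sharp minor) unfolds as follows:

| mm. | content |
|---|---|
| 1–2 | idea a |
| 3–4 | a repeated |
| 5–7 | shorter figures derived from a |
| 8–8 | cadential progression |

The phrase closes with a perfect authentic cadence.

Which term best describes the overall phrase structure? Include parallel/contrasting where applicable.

sentence

Basic idea (mm. 1–2) + its repetition (mm. 3–4) form the presentation; fragmentation and cadence (mm. 5-8) form the continuation — the 8-bar whole is a sentence.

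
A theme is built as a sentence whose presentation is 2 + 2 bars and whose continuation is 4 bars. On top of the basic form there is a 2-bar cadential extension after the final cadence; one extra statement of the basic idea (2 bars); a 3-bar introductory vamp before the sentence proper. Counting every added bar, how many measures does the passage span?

Basic sentence: 2 + 2 + 4 = 8 bars.
8 (basic form) + 2 (cadential extension) + 2 (extra statement) + 3 (introduction) = 15.

15 measures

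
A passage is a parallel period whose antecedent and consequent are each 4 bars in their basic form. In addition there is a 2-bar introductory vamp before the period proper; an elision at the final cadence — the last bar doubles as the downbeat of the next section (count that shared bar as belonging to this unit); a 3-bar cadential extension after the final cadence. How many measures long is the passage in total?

13 measures

Basic parallel period: 4 + 4 = 8 bars.
8 (basic form) + 2 (introduction) + 3 (cadential extension) = 13.
The elision shares a bar with the next section but does not change this unit's count.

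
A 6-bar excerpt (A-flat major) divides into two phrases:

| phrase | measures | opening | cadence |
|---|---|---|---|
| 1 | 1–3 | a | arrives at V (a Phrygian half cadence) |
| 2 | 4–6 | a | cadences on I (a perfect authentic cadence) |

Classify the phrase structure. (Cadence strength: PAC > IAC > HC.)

parallel period

Phrase 1 ends with a Phrygian half cadence (weaker) and phrase 2 with a perfect authentic cadence (stronger): antecedent + consequent = a period.
The two phrases open with the same material (a / a), so the period is parallel.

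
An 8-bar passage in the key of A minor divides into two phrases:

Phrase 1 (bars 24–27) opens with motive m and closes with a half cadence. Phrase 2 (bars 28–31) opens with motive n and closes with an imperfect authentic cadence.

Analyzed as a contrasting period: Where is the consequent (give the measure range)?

The antecedent is the phrase ending with the weaker cadence (half cadence, phrase 1) and the consequent the one ending more conclusively (imperfect authentic cadence, phrase 2); the consequent is measures 28-31.

measures 28–31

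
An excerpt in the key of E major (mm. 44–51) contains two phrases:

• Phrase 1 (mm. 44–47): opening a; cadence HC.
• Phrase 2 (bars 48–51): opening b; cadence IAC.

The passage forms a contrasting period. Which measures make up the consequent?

The phrase ending with the weaker cadence (half cadence) is the antecedent; the one ending more conclusively (imperfect authentic cadence) is the consequent. The consequent is measures 48–51.

measures 48–51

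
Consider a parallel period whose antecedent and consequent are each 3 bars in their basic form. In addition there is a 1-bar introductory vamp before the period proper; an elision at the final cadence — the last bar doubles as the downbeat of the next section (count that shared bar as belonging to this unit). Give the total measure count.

Basic parallel period: 3 + 3 = 6 bars.
6 (basic form) + 1 (introduction) = 7.
The elision shares a bar with the next section but does not change this unit's count.

7 measures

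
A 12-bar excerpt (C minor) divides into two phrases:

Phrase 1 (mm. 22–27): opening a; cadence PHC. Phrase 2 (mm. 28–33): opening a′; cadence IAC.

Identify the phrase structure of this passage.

parallel period

Phrase 1 ends with a Phrygian half cadence (weaker) and phrase 2 with an imperfect authentic cadence (stronger): antecedent + consequent = a period.
The two phrases open with the same material (a / a′), so the period is parallel.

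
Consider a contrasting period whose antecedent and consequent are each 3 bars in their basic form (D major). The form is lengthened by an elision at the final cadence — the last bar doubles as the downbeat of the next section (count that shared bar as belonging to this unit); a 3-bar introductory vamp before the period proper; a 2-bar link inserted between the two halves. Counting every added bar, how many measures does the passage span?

Basic contrasting period: 3 + 3 = 6 bars.
6 (basic form) + 3 (introduction) + 2 (link) = 11.
The elision shares a bar with the next section but does not change this unit's count.

11 measures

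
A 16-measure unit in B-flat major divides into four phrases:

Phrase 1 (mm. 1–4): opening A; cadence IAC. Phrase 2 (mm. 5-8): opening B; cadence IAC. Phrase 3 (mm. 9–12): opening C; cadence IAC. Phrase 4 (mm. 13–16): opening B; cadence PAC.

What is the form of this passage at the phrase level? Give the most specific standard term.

contrasting double period

Four phrases in two halves: the first half (bars 1–8) ends with an imperfect authentic cadence, the second (bars 9–16) with a perfect authentic cadence — a large antecedent–consequent pair, i.e. a double period.
Phrase 3 begins with different material from phrase 1, making it contrasting.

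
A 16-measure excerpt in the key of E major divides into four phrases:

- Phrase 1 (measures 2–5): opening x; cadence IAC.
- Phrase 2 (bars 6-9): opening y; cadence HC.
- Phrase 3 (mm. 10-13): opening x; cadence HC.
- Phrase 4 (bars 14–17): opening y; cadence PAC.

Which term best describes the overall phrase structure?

parallel double period

Four phrases in two halves: the first half (mm. 2–9) ends with a half cadence, the second (mm. 10–17) with a perfect authentic cadence — a large antecedent–consequent pair, i.e. a double period.
Phrase 3 begins with the same material as phrase 1, making it parallel.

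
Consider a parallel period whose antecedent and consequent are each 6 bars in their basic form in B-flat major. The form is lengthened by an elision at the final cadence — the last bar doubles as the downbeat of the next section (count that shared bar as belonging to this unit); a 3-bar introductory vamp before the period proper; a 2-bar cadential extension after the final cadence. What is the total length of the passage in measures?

Basic parallel period: 6 + 6 = 12 bars.
12 (basic form) + 3 (introduction) + 2 (cadential extension) = 17.
The elision shares a bar with the next section but does not change this unit's count.

17 measures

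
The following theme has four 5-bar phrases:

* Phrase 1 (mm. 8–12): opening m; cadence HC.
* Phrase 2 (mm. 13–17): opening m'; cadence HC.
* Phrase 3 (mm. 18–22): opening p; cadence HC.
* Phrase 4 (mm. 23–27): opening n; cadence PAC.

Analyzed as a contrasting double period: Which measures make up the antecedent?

In a double period the four phrases pair into a large antecedent (phrases 1–2, ending half cadence) and a large consequent (phrases 3–4, ending perfect authentic cadence). The antecedent spans mm. 8–17.

measures 8–17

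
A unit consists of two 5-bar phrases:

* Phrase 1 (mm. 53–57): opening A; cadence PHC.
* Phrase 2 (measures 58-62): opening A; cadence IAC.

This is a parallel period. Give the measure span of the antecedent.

The phrase ending with the weaker cadence (Phrygian half cadence) is the antecedent; the one ending more conclusively (imperfect authentic cadence) is the consequent. The antecedent is measures 53–57.

measures 53–57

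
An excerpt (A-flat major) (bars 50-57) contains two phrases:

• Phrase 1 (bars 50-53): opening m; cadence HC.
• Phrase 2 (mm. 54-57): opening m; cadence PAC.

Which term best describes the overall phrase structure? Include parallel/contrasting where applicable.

Phrase 1 ends with a half cadence (weaker) and phrase 2 with a perfect authentic cadence (stronger): antecedent + consequent = a period.
The two phrases open with the same material (m / m), so the period is parallel.

parallel period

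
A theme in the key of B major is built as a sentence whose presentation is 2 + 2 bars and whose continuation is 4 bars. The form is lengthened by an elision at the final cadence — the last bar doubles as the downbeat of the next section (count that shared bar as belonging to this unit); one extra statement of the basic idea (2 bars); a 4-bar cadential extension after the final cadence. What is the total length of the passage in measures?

14 measures

Basic sentence: 2 + 2 + 4 = 8 bars.
8 (basic form) + 2 (extra statement) + 4 (cadential extension) = 14.
The elision shares a bar with the next section but does not change this unit's count.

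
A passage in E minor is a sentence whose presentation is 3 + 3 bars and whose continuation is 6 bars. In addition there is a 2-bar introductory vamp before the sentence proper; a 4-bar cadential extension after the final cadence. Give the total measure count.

18 measures

Basic sentence: 3 + 3 + 6 = 12 bars.
12 (basic form) + 2 (introduction) + 4 (cadential extension) = 18.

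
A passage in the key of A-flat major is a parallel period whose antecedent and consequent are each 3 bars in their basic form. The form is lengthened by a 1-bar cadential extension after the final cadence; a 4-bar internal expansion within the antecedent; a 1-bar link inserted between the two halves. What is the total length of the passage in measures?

Basic parallel period: 3 + 3 = 6 bars.
6 (basic form) + 1 (cadential extension) + 4 (internal expansion) + 1 (link) = 12.

12 measures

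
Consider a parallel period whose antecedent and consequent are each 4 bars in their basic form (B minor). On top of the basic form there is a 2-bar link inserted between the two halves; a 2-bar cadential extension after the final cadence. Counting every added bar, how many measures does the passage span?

12 measures

Basic parallel period: 4 + 4 = 8 bars.
8 (basic form) + 2 (link) + 2 (cadential extension) = 12.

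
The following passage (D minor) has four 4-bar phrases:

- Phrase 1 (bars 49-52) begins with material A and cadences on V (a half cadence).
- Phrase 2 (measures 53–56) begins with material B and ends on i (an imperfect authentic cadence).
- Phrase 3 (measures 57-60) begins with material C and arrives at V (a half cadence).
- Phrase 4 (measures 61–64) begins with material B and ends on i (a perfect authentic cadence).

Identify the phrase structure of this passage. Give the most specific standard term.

contrasting double period

Four phrases in two halves: the first half (mm. 49-56) ends with an imperfect authentic cadence, the second (mm. 57–64) with a perfect authentic cadence — a large antecedent–consequent pair, i.e. a double period.
Phrase 3 begins with different material from phrase 1, making it contrasting.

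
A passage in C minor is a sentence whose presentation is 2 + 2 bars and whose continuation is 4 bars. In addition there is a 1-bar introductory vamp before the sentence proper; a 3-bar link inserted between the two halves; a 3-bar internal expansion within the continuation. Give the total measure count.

Basic sentence: 2 + 2 + 4 = 8 bars.
8 (basic form) + 1 (introduction) + 3 (link) + 3 (internal expansion) = 15.

15 measures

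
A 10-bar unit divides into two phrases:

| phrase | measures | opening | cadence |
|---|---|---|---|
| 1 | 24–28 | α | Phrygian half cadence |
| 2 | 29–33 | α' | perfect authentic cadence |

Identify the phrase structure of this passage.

parallel period

Phrase 1 ends with a Phrygian half cadence (weaker) and phrase 2 with a perfect authentic cadence (stronger): antecedent + consequent = a period.
The two phrases open with the same material (α / α'), so the period is parallel.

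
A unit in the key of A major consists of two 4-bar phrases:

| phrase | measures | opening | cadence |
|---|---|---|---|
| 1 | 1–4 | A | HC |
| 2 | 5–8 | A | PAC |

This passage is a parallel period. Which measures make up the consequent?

The antecedent is the phrase ending with the weaker cadence (half cadence, phrase 1) and the consequent the one ending more conclusively (perfect authentic cadence, phrase 2); the consequent is measures 5-8.

measures 5–8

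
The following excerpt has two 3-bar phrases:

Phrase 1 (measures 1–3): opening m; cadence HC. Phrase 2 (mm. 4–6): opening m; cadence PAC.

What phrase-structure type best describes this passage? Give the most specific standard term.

Phrase 1 ends with a half cadence (weaker) and phrase 2 with a perfect authentic cadence (stronger): antecedent + consequent = a period.
The two phrases open with the same material (m / m), so the period is parallel.

parallel period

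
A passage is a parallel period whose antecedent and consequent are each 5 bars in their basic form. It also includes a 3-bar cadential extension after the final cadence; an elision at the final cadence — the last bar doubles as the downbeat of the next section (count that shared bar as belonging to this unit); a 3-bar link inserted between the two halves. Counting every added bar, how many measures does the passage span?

Basic parallel period: 5 + 5 = 10 bars.
10 (basic form) + 3 (cadential extension) + 3 (link) = 16.
The elision shares a bar with the next section but does not change this unit's count.

16 measures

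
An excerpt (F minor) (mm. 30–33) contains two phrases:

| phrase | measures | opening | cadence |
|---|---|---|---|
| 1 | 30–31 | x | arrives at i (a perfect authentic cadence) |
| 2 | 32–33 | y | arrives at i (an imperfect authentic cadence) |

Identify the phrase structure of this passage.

phrase group

The second phrase closes with an imperfect authentic cadence, which is not stronger than the first phrase's perfect authentic cadence; without a weak→strong cadential pair there is no antecedent–consequent relationship, so this is a phrase group rather than a period.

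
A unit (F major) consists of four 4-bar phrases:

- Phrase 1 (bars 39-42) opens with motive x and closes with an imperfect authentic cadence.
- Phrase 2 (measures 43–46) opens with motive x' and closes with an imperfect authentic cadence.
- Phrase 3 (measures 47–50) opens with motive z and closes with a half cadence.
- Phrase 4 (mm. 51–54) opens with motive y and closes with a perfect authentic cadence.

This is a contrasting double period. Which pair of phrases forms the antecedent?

phrases 1 and 2

In a double period the first pair of phrases (ending imperfect authentic cadence) is the large antecedent and the second pair (ending perfect authentic cadence) is the large consequent; the antecedent is phrases 1 and 2.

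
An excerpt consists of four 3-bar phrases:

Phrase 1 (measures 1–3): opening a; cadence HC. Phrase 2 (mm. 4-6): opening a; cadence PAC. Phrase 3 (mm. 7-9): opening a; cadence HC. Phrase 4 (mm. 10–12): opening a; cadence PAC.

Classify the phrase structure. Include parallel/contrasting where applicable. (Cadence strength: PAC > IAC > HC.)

The cadence pattern HC–PAC–HC–PAC is weak–strong twice, and phrases 3–4 restate phrases 1–2: a period heard twice, not a double period (which would end weakly at phrase 2).

repeated period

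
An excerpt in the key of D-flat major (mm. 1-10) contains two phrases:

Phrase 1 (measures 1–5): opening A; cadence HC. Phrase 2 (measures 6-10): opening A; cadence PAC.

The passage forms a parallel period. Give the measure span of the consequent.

The antecedent is the phrase ending with the weaker cadence (half cadence, phrase 1) and the consequent the one ending more conclusively (perfect authentic cadence, phrase 2); the consequent is measures 6–10.

measures 6–10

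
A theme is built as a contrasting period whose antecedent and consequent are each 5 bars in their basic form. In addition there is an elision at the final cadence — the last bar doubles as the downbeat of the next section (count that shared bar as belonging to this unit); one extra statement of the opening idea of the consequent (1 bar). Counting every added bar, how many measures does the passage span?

11 measures

Basic contrasting period: 5 + 5 = 10 bars.
10 (basic form) + 1 (extra statement) = 11.
The elision shares a bar with the next section but does not change this unit's count.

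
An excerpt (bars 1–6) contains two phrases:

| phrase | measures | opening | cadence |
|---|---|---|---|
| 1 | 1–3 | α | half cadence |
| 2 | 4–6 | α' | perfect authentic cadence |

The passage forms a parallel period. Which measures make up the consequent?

The phrase ending with the weaker cadence (half cadence) is the antecedent; the one ending more conclusively (perfect authentic cadence) is the consequent. The consequent is measures 4–6.

measures 4–6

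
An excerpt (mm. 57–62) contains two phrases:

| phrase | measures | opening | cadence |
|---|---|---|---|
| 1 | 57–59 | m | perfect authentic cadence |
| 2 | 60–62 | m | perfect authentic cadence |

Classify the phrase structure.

Both phrases have the same opening (m) and the same cadence (perfect authentic cadence): the second is a restatement, not a consequent, so this is a repeated phrase rather than a period.

repeated phrase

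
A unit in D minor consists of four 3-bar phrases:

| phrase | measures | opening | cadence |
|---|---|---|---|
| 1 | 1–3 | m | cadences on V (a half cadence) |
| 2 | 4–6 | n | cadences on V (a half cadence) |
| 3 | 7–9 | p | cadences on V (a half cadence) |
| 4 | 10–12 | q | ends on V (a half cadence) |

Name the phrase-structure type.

phrase group

Phrase 4 ends with a half cadence, no stronger than phrase 2's half cadence, so the four phrases do not form a double period; nor do phrases 3–4 duplicate 1–2, so it is not a repeated period. With no phrase reaching a conclusive cadence, the passage is a phrase group.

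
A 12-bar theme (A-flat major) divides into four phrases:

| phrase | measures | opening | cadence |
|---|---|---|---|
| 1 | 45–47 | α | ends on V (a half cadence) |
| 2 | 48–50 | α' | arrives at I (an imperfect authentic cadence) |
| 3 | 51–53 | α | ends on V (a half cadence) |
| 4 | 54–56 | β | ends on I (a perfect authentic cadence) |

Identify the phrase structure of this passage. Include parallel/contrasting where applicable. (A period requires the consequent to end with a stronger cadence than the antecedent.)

parallel double period

Four phrases in two halves: the first half (mm. 45-50) ends with an imperfect authentic cadence, the second (measures 51-56) with a perfect authentic cadence — a large antecedent–consequent pair, i.e. a double period.
Phrase 3 begins with the same material as phrase 1, making it parallel.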